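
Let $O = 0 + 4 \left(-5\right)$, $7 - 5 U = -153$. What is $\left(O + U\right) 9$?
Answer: $108$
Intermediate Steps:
$U = 32$ ($U = \frac{7}{5} - - \frac{153}{5} = \frac{7}{5} + \frac{153}{5} = 32$)
$O = -20$ ($O = 0 - 20 = -20$)
$\left(O + U\right) 9 = \left(-20 + 32\right) 9 = 12 \cdot 9 = 108$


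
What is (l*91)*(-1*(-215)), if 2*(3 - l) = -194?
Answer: 1956500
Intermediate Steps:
l = 100 (l = 3 - ½*(-194) = 3 + 97 = 100)
(l*91)*(-1*(-215)) = (100*91)*(-1*(-215)) = 9100*215 = 1956500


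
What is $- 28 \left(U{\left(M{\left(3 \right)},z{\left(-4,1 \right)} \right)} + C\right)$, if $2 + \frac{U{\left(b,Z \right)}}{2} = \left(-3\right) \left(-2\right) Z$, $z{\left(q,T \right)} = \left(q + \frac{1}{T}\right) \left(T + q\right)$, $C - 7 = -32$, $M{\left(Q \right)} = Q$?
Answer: $-2212$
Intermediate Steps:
$C = -25$ ($C = 7 - 32 = -25$)
$z{\left(q,T \right)} = \left(T + q\right) \left(q + \frac{1}{T}\right)$
$U{\left(b,Z \right)} = -4 + 12 Z$ ($U{\left(b,Z \right)} = -4 + 2 \left(-3\right) \left(-2\right) Z = -4 + 2 \cdot 6 Z = -4 + 12 Z$)
$- 28 \left(U{\left(M{\left(3 \right)},z{\left(-4,1 \right)} \right)} + C\right) = - 28 \left(\left(-4 + 12 \left(1 + \left(-4\right)^{2} + 1 \left(-4\right) - \frac{4}{1}\right)\right) - 25\right) = - 28 \left(\left(-4 + 12 \left(1 + 16 - 4 - 4\right)\right) - 25\right) = - 28 \left(\left(-4 + 12 \cdot 9\right) - 25\right) = - 28 \left(\left(-4 + 108\right) - 25\right) = - 28 \left(104 - 25\right) = \left(-28\right) 79 = -2212$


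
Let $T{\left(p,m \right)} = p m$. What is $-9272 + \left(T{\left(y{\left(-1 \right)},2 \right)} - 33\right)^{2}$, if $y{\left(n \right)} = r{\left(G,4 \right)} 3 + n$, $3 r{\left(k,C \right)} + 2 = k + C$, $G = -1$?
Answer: $-8183$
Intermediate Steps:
$r{\left(k,C \right)} = - \frac{2}{3} + \frac{C}{3} + \frac{k}{3}$ ($r{\left(k,C \right)} = - \frac{2}{3} + \frac{k + C}{3} = - \frac{2}{3} + \frac{C + k}{3} = - \frac{2}{3} + \left(\frac{C}{3} + \frac{k}{3}\right) = - \frac{2}{3} + \frac{C}{3} + \frac{k}{3}$)
$y{\left(n \right)} = 1 + n$ ($y{\left(n \right)} = \left(- \frac{2}{3} + \frac{1}{3} \cdot 4 + \frac{1}{3} \left(-1\right)\right) 3 + n = \left(- \frac{2}{3} + \frac{4}{3} - \frac{1}{3}\right) 3 + n = \frac{1}{3} \cdot 3 + n = 1 + n$)
$T{\left(p,m \right)} = m p$
$-9272 + \left(T{\left(y{\left(-1 \right)},2 \right)} - 33\right)^{2} = -9272 + \left(2 \left(1 - 1\right) - 33\right)^{2} = -9272 + \left(2 \cdot 0 - 33\right)^{2} = -9272 + \left(0 - 33\right)^{2} = -9272 + \left(-33\right)^{2} = -9272 + 1089 = -8183$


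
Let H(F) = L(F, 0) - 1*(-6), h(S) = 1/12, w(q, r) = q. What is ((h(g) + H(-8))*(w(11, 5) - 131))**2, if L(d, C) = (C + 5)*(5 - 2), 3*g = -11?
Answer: 6400900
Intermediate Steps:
g = -11/3 (g = (1/3)*(-11) = -11/3 ≈ -3.6667)
L(d, C) = 15 + 3*C (L(d, C) = (5 + C)*3 = 15 + 3*C)
h(S) = 1/12
H(F) = 21 (H(F) = (15 + 3*0) - 1*(-6) = (15 + 0) + 6 = 15 + 6 = 21)
((h(g) + H(-8))*(w(11, 5) - 131))**2 = ((1/12 + 21)*(11 - 131))**2 = ((253/12)*(-120))**2 = (-2530)**2 = 6400900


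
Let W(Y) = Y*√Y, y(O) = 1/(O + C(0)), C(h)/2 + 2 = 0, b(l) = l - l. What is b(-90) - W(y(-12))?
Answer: I/64 ≈ 0.015625*I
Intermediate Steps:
b(l) = 0
C(h) = -4 (C(h) = -4 + 2*0 = -4 + 0 = -4)
y(O) = 1/(-4 + O) (y(O) = 1/(O - 4) = 1/(-4 + O))
W(Y) = Y^(3/2)
b(-90) - W(y(-12)) = 0 - (1/(-4 - 12))^(3/2) = 0 - (1/(-16))^(3/2) = 0 - (-1/16)^(3/2) = 0 - (-1)*I/64 = 0 + I/64 = I/64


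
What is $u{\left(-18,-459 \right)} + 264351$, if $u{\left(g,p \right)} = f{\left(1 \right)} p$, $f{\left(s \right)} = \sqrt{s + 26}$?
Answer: $264351 - 1377 \sqrt{3} \approx 2.6197 \cdot 10^{5}$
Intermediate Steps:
$f{\left(s \right)} = \sqrt{26 + s}$
$u{\left(g,p \right)} = 3 p \sqrt{3}$ ($u{\left(g,p \right)} = \sqrt{26 + 1} p = \sqrt{27} p = 3 \sqrt{3} p = 3 p \sqrt{3}$)
$u{\left(-18,-459 \right)} + 264351 = 3 \left(-459\right) \sqrt{3} + 264351 = - 1377 \sqrt{3} + 264351 = 264351 - 1377 \sqrt{3}$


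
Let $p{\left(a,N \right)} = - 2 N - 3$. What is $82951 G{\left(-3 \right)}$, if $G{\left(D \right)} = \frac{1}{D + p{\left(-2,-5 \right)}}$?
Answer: $\frac{82951}{4} \approx 20738.0$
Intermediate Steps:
$p{\left(a,N \right)} = -3 - 2 N$
$G{\left(D \right)} = \frac{1}{7 + D}$ ($G{\left(D \right)} = \frac{1}{D - -7} = \frac{1}{D + \left(-3 + 10\right)} = \frac{1}{D + 7} = \frac{1}{7 + D}$)
$82951 G{\left(-3 \right)} = \frac{82951}{7 - 3} = \frac{82951}{4}$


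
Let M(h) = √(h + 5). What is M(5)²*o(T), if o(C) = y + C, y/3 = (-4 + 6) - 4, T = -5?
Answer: -110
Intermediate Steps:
y = -6 (y = 3*((-4 + 6) - 4) = 3*(2 - 4) = 3*(-2) = -6)
M(h) = √(5 + h)
o(C) = -6 + C
M(5)²*o(T) = (√(5 + 5))²*(-6 - 5) = (√10)²*(-11) = 10*(-11) = -110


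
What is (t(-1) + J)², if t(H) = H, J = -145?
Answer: 21316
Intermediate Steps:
(t(-1) + J)² = (-1 - 145)² = (-146)² = 21316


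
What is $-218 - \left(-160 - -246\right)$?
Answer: $-304$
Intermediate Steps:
$-218 - \left(-160 - -246\right) = -218 - \left(-160 + 246\right) = -218 - 86 = -304$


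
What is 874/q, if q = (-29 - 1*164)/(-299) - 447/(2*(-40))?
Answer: 1100320/7847 ≈ 140.22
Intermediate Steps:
q = 149093/23920 (q = (-29 - 164)*(-1/299) - 447/(-80) = -193*(-1/299) - 447*(-1/80) = 193/299 + 447/80 = 149093/23920 ≈ 6.2330)
874/q = 874/(149093/23920) = 874*(23920/149093) = 1100320/7847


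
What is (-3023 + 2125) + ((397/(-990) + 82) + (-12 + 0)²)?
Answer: -665677/990 ≈ -672.40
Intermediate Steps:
(-3023 + 2125) + ((397/(-990) + 82) + (-12 + 0)²) = -898 + ((397*(-1/990) + 82) + (-12)²) = -898 + ((-397/990 + 82) + 144) = -898 + (80783/990 + 144) = -898 + 223343/990 = -665677/990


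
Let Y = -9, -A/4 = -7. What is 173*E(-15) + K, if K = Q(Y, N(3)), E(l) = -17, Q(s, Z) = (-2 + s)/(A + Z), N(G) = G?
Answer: -91182/31 ≈ -2941.4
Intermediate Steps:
A = 28 (A = -4*(-7) = 28)
Q(s, Z) = (-2 + s)/(28 + Z)
K = -11/31 (K = (-2 - 9)/(28 + 3) = -11/31 ≈ -0.35484)
173*E(-15) + K = 173*(-17) - 11/31 = -2941 - 11/31 = -91182/31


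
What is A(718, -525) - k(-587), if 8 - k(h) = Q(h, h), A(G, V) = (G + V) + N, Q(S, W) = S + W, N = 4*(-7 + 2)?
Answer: -1009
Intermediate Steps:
N = -20 (N = 4*(-5) = -20)
A(G, V) = -20 + G + V (A(G, V) = (G + V) - 20 = -20 + G + V)
k(h) = 8 - 2*h (k(h) = 8 - (h + h) = 8 - 2*h)
A(718, -525) - k(-587) = (-20 + 718 - 525) - (8 - 2*(-587)) = 173 - (8 + 1174) = 173 - 1*1182 = 173 - 1182 = -1009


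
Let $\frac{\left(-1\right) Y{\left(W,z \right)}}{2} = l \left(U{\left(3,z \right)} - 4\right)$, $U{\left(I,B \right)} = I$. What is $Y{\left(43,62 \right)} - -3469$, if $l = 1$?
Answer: $3471$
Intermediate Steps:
$Y{\left(W,z \right)} = 2$ ($Y{\left(W,z \right)} = - 2 \cdot 1 \left(3 - 4\right) = - 2 \cdot 1 \left(-1\right) = \left(-2\right) \left(-1\right) = 2$)
$Y{\left(43,62 \right)} - -3469 = 2 - -3469 = 2 + 3469 = 3471$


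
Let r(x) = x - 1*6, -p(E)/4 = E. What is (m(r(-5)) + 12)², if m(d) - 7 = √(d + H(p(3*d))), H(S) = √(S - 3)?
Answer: (19 + √(-11 + √129))² ≈ 384.09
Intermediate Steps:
p(E) = -4*E
r(x) = -6 + x (r(x) = x - 6 = -6 + x)
H(S) = √(-3 + S)
m(d) = 7 + √(d + √(-3 - 12*d))
(m(r(-5)) + 12)² = ((7 + √((-6 - 5) + √3*√(-1 - 4*(-6 - 5)))) + 12)² = ((7 + √(-11 + √3*√(-1 - 4*(-11)))) + 12)² = ((7 + √(-11 + √3*√(-1 + 44))) + 12)² = ((7 + √(-11 + √3*√43)) + 12)² = ((7 + √(-11 + √129)) + 12)² = (19 + √(-11 + √129))²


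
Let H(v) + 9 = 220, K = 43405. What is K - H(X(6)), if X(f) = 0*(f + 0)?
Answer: 43194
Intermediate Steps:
X(f) = 0 (X(f) = 0*f = 0)
H(v) = 211 (H(v) = -9 + 220 = 211)
K - H(X(6)) = 43405 - 1*211 = 43405 - 211 = 43194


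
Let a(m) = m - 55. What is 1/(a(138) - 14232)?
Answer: -1/14149 ≈ -7.0676e-5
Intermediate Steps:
a(m) = -55 + m
1/(a(138) - 14232) = 1/((-55 + 138) - 14232) = 1/(83 - 14232) = 1/(-14149) = -1/14149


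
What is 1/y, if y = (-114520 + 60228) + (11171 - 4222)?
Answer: -1/47343 ≈ -2.1122e-5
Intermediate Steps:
y = -47343 (y = -54292 + 6949 = -47343)
1/y = 1/(-47343) = -1/47343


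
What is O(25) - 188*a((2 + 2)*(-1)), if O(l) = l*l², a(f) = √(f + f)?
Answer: 15625 - 376*I*√2 ≈ 15625.0 - 531.74*I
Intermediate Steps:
a(f) = √2*√f (a(f) = √(2*f) = √2*√f)
O(l) = l³
O(25) - 188*a((2 + 2)*(-1)) = 25³ - 188*√2*√((2 + 2)*(-1)) = 15625 - 188*√2*√(4*(-1)) = 15625 - 188*√2*√(-4) = 15625 - 188*√2*2*I = 15625 - 376*I*√2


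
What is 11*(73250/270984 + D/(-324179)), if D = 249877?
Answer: -241816064699/43923661068 ≈ -5.5054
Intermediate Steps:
11*(73250/270984 + D/(-324179)) = 11*(73250/270984 + 249877/(-324179)) = 11*(73250*(1/270984) + 249877*(-1/324179)) = 11*(36625/135492 - 249877/324179) = 11*(-21983278609/43923661068) = -241816064699/43923661068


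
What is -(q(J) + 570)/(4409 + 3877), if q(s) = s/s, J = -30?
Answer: -571/8286 ≈ -0.068911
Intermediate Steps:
q(s) = 1
-(q(J) + 570)/(4409 + 3877) = -(1 + 570)/(4409 + 3877) = -571/8286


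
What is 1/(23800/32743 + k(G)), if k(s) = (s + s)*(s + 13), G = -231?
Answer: 32743/3297767788 ≈ 9.9288e-6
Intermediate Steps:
k(s) = 2*s*(13 + s) (k(s) = (2*s)*(13 + s) = 2*s*(13 + s))
1/(23800/32743 + k(G)) = 1/(23800/32743 + 2*(-231)*(13 - 231)) = 1/(23800*(1/32743) + 2*(-231)*(-218)) = 1/(23800/32743 + 100716) = 1/(3297767788/32743) = 32743/3297767788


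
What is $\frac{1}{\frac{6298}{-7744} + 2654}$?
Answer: $\frac{3872}{10273139} \approx 0.00037691$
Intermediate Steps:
$\frac{1}{\frac{6298}{-7744} + 2654} = \frac{1}{6298 \left(- \frac{1}{7744}\right) + 2654} = \frac{1}{- \frac{3149}{3872} + 2654} = \frac{1}{\frac{10273139}{3872}} = \frac{3872}{10273139}$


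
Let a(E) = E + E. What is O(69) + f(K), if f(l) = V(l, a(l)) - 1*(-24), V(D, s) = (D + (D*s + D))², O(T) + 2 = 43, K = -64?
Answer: 65028161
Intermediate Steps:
O(T) = 41 (O(T) = -2 + 43 = 41)
a(E) = 2*E
V(D, s) = (2*D + D*s)² (V(D, s) = (D + (D + D*s))² = (2*D + D*s)²)
f(l) = 24 + l²*(2 + 2*l)² (f(l) = l²*(2 + 2*l)² - 1*(-24) = l²*(2 + 2*l)² + 24 = 24 + l²*(2 + 2*l)²)
O(69) + f(K) = 41 + (24 + 4*(-64)²*(1 - 64)²) = 41 + (24 + 4*4096*(-63)²) = 41 + (24 + 4*4096*3969) = 41 + (24 + 65028096) = 41 + 65028120 = 65028161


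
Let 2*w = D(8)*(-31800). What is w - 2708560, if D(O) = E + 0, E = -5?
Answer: -2629060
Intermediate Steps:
D(O) = -5 (D(O) = -5 + 0 = -5)
w = 79500 (w = (-5*(-31800))/2 = (½)*159000 = 79500)
w - 2708560 = 79500 - 2708560 = -2629060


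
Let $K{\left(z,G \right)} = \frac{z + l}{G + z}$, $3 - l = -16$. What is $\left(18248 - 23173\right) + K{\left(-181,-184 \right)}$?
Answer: $- \frac{1797463}{365} \approx -4924.6$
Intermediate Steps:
$l = 19$ ($l = 3 - -16 = 3 + 16 = 19$)
$K{\left(z,G \right)} = \frac{19 + z}{G + z}$ ($K{\left(z,G \right)} = \frac{z + 19}{G + z} = \frac{19 + z}{G + z}$)
$\left(18248 - 23173\right) + K{\left(-181,-184 \right)} = \left(18248 - 23173\right) + \frac{19 - 181}{-184 - 181} = -4925 + \frac{1}{-365} \left(-162\right) = -4925 - - \frac{162}{365} = -4925 + \frac{162}{365} = - \frac{1797463}{365}$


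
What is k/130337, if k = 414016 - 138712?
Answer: 275304/130337 ≈ 2.1122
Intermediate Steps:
k = 275304
k/130337 = 275304/130337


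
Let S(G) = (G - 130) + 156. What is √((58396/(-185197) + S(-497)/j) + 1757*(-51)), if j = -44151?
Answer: I*√665656057474966472102354/2725544249 ≈ 299.34*I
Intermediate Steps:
S(G) = 26 + G (S(G) = (-130 + G) + 156 = 26 + G)
√((58396/(-185197) + S(-497)/j) + 1757*(-51)) = √((58396/(-185197) + (26 - 497)/(-44151)) + 1757*(-51)) = √((58396*(-1/185197) - 471*(-1/44151)) - 89607) = √((-58396/185197 + 157/14717) - 89607) = √(-830338003/2725544249 - 89607) = √(-244228673858146/2725544249) = I*√665656057474966472102354/2725544249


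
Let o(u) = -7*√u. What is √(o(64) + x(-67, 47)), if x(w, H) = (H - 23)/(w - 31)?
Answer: 2*I*√689/7 ≈ 7.4997*I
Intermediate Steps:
x(w, H) = (-23 + H)/(-31 + w)
√(o(64) + x(-67, 47)) = √(-7*√64 + (-23 + 47)/(-31 - 67)) = √(-7*8 + 24/(-98)) = √(-56 - 1/98*24) = √(-56 - 12/49) = √(-2756/49) = 2*I*√689/7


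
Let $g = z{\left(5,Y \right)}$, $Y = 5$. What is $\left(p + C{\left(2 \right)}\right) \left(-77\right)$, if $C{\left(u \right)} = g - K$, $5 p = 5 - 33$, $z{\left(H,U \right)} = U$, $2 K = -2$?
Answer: $- \frac{154}{5} \approx -30.8$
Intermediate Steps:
$K = -1$ ($K = \frac{1}{2} \left(-2\right) = -1$)
$g = 5$
$p = - \frac{28}{5}$ ($p = \frac{5 - 33}{5} = \frac{1}{5} \left(-28\right) = - \frac{28}{5} \approx -5.6$)
$C{\left(u \right)} = 6$ ($C{\left(u \right)} = 5 - -1 = 5 + 1 = 6$)
$\left(p + C{\left(2 \right)}\right) \left(-77\right) = \left(- \frac{28}{5} + 6\right) \left(-77\right) = \frac{2}{5} \left(-77\right) = - \frac{154}{5}$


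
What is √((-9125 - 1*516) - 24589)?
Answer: I*√34230 ≈ 185.01*I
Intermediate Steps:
√((-9125 - 1*516) - 24589) = √((-9125 - 516) - 24589) = √(-9641 - 24589) = √(-34230) = I*√34230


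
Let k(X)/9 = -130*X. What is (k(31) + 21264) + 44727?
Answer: 29721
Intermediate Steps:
k(X) = -1170*X (k(X) = 9*(-130*X) = -1170*X)
(k(31) + 21264) + 44727 = (-1170*31 + 21264) + 44727 = (-36270 + 21264) + 44727 = -15006 + 44727 = 29721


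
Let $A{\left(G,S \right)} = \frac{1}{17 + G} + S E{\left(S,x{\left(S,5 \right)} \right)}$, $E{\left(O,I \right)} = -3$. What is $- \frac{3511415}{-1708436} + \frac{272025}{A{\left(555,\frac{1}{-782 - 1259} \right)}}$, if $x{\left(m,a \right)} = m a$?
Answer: $\frac{41735269764430535}{493738004} \approx 8.4529 \cdot 10^{7}$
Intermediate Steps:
$x{\left(m,a \right)} = a m$
$A{\left(G,S \right)} = \frac{1}{17 + G} - 3 S$ ($A{\left(G,S \right)} = \frac{1}{17 + G} + S \left(-3\right) = \frac{1}{17 + G} - 3 S$)
$- \frac{3511415}{-1708436} + \frac{272025}{A{\left(555,\frac{1}{-782 - 1259} \right)}} = - \frac{3511415}{-1708436} + \frac{272025}{\frac{1}{17 + 555} \left(1 - \frac{51}{-782 - 1259} - \frac{1665}{-782 - 1259}\right)} = \left(-3511415\right) \left(- \frac{1}{1708436}\right) + \frac{272025}{\frac{1}{572} \left(1 - \frac{51}{-2041} - \frac{1665}{-2041}\right)} = \frac{3511415}{1708436} + \frac{272025}{\frac{1}{572} \left(1 - - \frac{51}{2041} - 1665 \left(- \frac{1}{2041}\right)\right)} = \frac{3511415}{1708436} + \frac{272025}{\frac{1}{572} \left(1 + \frac{51}{2041} + \frac{1665}{2041}\right)} = \frac{3511415}{1708436} + \frac{272025}{\frac{1}{572} \cdot \frac{289}{157}} = \frac{3511415}{1708436} + \frac{272025}{\frac{289}{89804}} = \frac{3511415}{1708436} + 272025 \cdot \frac{89804}{289} = \frac{3511415}{1708436} + \frac{24428933100}{289} = \frac{41735269764430535}{493738004}$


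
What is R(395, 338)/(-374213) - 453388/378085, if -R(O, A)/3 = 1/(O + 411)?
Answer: -136748927882809/114036363616630 ≈ -1.1992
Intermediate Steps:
R(O, A) = -3/(411 + O) (R(O, A) = -3/(O + 411) = -3/(411 + O))
R(395, 338)/(-374213) - 453388/378085 = -3/(411 + 395)/(-374213) - 453388/378085 = -3/806*(-1/374213) - 453388*1/378085 = -3*1/806*(-1/374213) - 453388/378085 = -3/806*(-1/374213) - 453388/378085 = 3/301615678 - 453388/378085 = -136748927882809/114036363616630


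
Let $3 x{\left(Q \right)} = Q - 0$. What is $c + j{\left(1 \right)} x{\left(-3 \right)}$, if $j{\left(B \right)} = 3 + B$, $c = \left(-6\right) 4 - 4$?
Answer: $-32$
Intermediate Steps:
$x{\left(Q \right)} = \frac{Q}{3}$ ($x{\left(Q \right)} = \frac{Q - 0}{3} = \frac{Q + 0}{3} = \frac{Q}{3}$)
$c = -28$ ($c = -24 - 4 = -28$)
$c + j{\left(1 \right)} x{\left(-3 \right)} = -28 + \left(3 + 1\right) \frac{1}{3} \left(-3\right) = -28 + 4 \left(-1\right) = -28 - 4 = -32$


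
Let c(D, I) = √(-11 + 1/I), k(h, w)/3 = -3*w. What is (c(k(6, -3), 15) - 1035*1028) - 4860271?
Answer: -5924251 + 2*I*√615/15 ≈ -5.9242e+6 + 3.3066*I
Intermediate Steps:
k(h, w) = -9*w (k(h, w) = 3*(-3*w) = -9*w)
(c(k(6, -3), 15) - 1035*1028) - 4860271 = (√(-11 + 1/15) - 1035*1028) - 4860271 = (√(-11 + 1/15) - 1063980) - 4860271 = (√(-164/15) - 1063980) - 4860271 = (2*I*√615/15 - 1063980) - 4860271 = (-1063980 + 2*I*√615/15) - 4860271 = -5924251 + 2*I*√615/15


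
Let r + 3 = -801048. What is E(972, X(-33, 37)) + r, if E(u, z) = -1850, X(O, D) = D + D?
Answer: -802901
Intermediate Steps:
X(O, D) = 2*D
r = -801051 (r = -3 - 801048 = -801051)
E(972, X(-33, 37)) + r = -1850 - 801051 = -802901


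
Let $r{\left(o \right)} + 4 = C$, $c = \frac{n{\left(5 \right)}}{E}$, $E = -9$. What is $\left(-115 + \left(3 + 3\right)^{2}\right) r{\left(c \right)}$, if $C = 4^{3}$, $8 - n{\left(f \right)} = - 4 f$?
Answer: $-4740$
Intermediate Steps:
$n{\left(f \right)} = 8 + 4 f$ ($n{\left(f \right)} = 8 - - 4 f = 8 + 4 f$)
$c = - \frac{28}{9}$ ($c = \frac{8 + 4 \cdot 5}{-9} = \left(8 + 20\right) \left(- \frac{1}{9}\right) = 28 \left(- \frac{1}{9}\right) = - \frac{28}{9} \approx -3.1111$)
$C = 64$
$r{\left(o \right)} = 60$ ($r{\left(o \right)} = -4 + 64 = 60$)
$\left(-115 + \left(3 + 3\right)^{2}\right) r{\left(c \right)} = \left(-115 + \left(3 + 3\right)^{2}\right) 60 = \left(-115 + 6^{2}\right) 60 = \left(-115 + 36\right) 60 = \left(-79\right) 60 = -4740$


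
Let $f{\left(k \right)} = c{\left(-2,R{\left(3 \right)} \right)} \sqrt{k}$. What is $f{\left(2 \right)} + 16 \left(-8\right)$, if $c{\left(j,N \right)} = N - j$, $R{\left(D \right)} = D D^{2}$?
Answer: $-128 + 29 \sqrt{2} \approx -86.988$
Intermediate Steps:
$R{\left(D \right)} = D^{3}$
$f{\left(k \right)} = 29 \sqrt{k}$ ($f{\left(k \right)} = \left(3^{3} - -2\right) \sqrt{k} = \left(27 + 2\right) \sqrt{k} = 29 \sqrt{k}$)
$f{\left(2 \right)} + 16 \left(-8\right) = 29 \sqrt{2} + 16 \left(-8\right) = 29 \sqrt{2} - 128 = -128 + 29 \sqrt{2}$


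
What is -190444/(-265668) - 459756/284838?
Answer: -2829032039/3153014241 ≈ -0.89725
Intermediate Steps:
-190444/(-265668) - 459756/284838 = -190444*(-1/265668) - 459756*1/284838 = 47611/66417 - 76626/47473 = -2829032039/3153014241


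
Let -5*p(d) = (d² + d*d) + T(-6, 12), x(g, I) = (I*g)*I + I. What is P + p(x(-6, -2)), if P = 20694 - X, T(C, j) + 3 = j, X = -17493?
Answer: 189574/5 ≈ 37915.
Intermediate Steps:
x(g, I) = I + g*I² (x(g, I) = g*I² + I = I + g*I²)
T(C, j) = -3 + j
p(d) = -9/5 - 2*d²/5 (p(d) = -((d² + d*d) + (-3 + 12))/5 = -((d² + d²) + 9)/5 = -(2*d² + 9)/5 = -(9 + 2*d²)/5 = -9/5 - 2*d²/5)
P = 38187 (P = 20694 - 1*(-17493) = 20694 + 17493 = 38187)
P + p(x(-6, -2)) = 38187 + (-9/5 - 2*4*(1 - 2*(-6))²/5) = 38187 + (-9/5 - 2*4*(1 + 12)²/5) = 38187 + (-9/5 - 2*(-2*13)²/5) = 38187 + (-9/5 - ⅖*(-26)²) = 38187 + (-9/5 - ⅖*676) = 38187 + (-9/5 - 1352/5) = 38187 - 1361/5 = 189574/5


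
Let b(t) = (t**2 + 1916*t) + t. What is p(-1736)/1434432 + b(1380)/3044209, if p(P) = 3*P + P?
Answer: 936826871/628846602 ≈ 1.4898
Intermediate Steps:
b(t) = t**2 + 1917*t
p(P) = 4*P
p(-1736)/1434432 + b(1380)/3044209 = (4*(-1736))/1434432 + (1380*(1917 + 1380))/3044209 = -6944*1/1434432 + (1380*3297)*(1/3044209) = -7/1446 + 4549860*(1/3044209) = -7/1446 + 649980/434887 = 936826871/628846602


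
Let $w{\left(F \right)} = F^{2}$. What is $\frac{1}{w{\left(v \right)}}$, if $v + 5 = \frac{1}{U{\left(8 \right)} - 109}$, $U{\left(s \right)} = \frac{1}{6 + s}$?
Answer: $\frac{2325625}{58354321} \approx 0.039854$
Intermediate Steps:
$v = - \frac{7639}{1525}$ ($v = -5 + \frac{1}{\frac{1}{6 + 8} - 109} = -5 + \frac{1}{\frac{1}{14} - 109} = -5 + \frac{1}{- \frac{1525}{14}} = -5 - \frac{14}{1525} = - \frac{7639}{1525} \approx -5.0092$)
$\frac{1}{w{\left(v \right)}} = \frac{1}{\left(- \frac{7639}{1525}\right)^{2}} = \frac{1}{\frac{58354321}{2325625}} = \frac{2325625}{58354321}$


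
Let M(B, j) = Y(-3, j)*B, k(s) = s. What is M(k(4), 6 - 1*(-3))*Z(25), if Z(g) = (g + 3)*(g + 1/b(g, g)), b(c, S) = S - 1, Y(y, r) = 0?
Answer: 0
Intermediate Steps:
b(c, S) = -1 + S
M(B, j) = 0 (M(B, j) = 0*B = 0)
Z(g) = (3 + g)*(g + 1/(-1 + g)) (Z(g) = (g + 3)*(g + 1/(-1 + g)) = (3 + g)*(g + 1/(-1 + g)))
M(k(4), 6 - 1*(-3))*Z(25) = 0*((3 + 25 + 25*(-1 + 25)*(3 + 25))/(-1 + 25)) = 0*((3 + 25 + 25*24*28)/24) = 0*((3 + 25 + 16800)/24) = 0*((1/24)*16828) = 0*(4207/6) = 0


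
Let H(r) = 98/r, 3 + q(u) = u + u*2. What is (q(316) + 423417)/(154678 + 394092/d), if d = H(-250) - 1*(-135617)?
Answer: 199828246542/72837846473 ≈ 2.7435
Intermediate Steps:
q(u) = -3 + 3*u (q(u) = -3 + (u + u*2) = -3 + (u + 2*u) = -3 + 3*u)
d = 16952076/125 (d = 98/(-250) - 1*(-135617) = 98*(-1/250) + 135617 = -49/125 + 135617 = 16952076/125 ≈ 1.3562e+5)
(q(316) + 423417)/(154678 + 394092/d) = ((-3 + 3*316) + 423417)/(154678 + 394092/(16952076/125)) = ((-3 + 948) + 423417)/(154678 + 394092*(125/16952076)) = (945 + 423417)/(154678 + 1368375/470891) = 424362/(72837846473/470891) = 424362*(470891/72837846473) = 199828246542/72837846473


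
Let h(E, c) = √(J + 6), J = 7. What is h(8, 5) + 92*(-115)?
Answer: -10580 + √13 ≈ -10576.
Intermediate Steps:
h(E, c) = √13 (h(E, c) = √(7 + 6) = √13)
h(8, 5) + 92*(-115) = √13 + 92*(-115) = √13 - 10580 = -10580 + √13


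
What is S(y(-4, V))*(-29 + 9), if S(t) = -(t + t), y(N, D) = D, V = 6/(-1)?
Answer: -240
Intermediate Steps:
V = -6 (V = 6*(-1) = -6)
S(t) = -2*t
S(y(-4, V))*(-29 + 9) = (-2*(-6))*(-29 + 9) = 12*(-20) = -240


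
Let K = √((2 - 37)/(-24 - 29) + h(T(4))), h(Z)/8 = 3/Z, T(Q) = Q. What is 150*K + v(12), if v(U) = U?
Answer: 12 + 150*√18709/53 ≈ 399.12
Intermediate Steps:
h(Z) = 24/Z (h(Z) = 8*(3/Z) = 24/Z)
K = √18709/53 (K = √((2 - 37)/(-24 - 29) + 24/4) = √(-35/(-53) + 24*(¼)) = √(-35*(-1/53) + 6) = √(35/53 + 6) = √(353/53) = √18709/53 ≈ 2.5808)
150*K + v(12) = 150*(√18709/53) + 12 = 150*√18709/53 + 12 = 12 + 150*√18709/53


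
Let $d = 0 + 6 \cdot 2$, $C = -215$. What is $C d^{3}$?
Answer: $-371520$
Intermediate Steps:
$d = 12$ ($d = 0 + 12 = 12$)
$C d^{3} = - 215 \cdot 12^{3} = \left(-215\right) 1728 = -371520$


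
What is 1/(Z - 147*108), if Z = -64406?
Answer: -1/80282 ≈ -1.2456e-5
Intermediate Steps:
1/(Z - 147*108) = 1/(-64406 - 147*108) = 1/(-64406 - 15876) = 1/(-80282) = -1/80282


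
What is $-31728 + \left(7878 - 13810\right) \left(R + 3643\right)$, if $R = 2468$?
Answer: $-36282180$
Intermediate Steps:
$-31728 + \left(7878 - 13810\right) \left(R + 3643\right) = -31728 + \left(7878 - 13810\right) \left(2468 + 3643\right) = -31728 - 36250452 = -36282180$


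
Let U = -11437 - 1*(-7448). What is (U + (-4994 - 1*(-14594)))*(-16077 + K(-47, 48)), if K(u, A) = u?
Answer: -90471764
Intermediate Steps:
U = -3989 (U = -11437 + 7448 = -3989)
(U + (-4994 - 1*(-14594)))*(-16077 + K(-47, 48)) = (-3989 + (-4994 - 1*(-14594)))*(-16077 - 47) = (-3989 + (-4994 + 14594))*(-16124) = (-3989 + 9600)*(-16124) = 5611*(-16124) = -90471764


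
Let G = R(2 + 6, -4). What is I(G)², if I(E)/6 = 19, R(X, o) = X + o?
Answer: 12996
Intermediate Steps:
G = 4 (G = (2 + 6) - 4 = 8 - 4 = 4)
I(E) = 114 (I(E) = 6*19 = 114)
I(G)² = 114² = 12996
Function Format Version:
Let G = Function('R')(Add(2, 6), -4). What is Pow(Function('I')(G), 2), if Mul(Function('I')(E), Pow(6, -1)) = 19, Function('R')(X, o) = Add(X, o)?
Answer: 12996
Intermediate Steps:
G = 4 (G = Add(Add(2, 6), -4) = Add(8, -4) = 4)
Function('I')(E) = 114 (Function('I')(E) = Mul(6, 19) = 114)
Pow(Function('I')(G), 2) = Pow(114, 2) = 12996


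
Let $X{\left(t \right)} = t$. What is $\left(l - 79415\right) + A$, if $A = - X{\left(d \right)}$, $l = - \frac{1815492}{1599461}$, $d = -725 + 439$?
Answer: $- \frac{126565564961}{1599461} \approx -79130.0$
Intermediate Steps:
$d = -286$
$l = - \frac{1815492}{1599461}$ ($l = \left(-1815492\right) \frac{1}{1599461} = - \frac{1815492}{1599461} \approx -1.1351$)
$A = 286$ ($A = \left(-1\right) \left(-286\right) = 286$)
$\left(l - 79415\right) + A = \left(- \frac{1815492}{1599461} - 79415\right) + 286 = - \frac{127023010807}{1599461} + 286 = - \frac{126565564961}{1599461}$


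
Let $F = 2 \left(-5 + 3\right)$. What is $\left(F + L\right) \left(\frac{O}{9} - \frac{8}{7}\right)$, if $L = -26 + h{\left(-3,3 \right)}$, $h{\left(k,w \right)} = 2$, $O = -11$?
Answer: $\frac{596}{9} \approx 66.222$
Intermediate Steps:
$F = -4$ ($F = 2 \left(-2\right) = -4$)
$L = -24$ ($L = -26 + 2 = -24$)
$\left(F + L\right) \left(\frac{O}{9} - \frac{8}{7}\right) = \left(-4 - 24\right) \left(- \frac{11}{9} - \frac{8}{7}\right) = - 28 \left(\left(-11\right) \frac{1}{9} - \frac{8}{7}\right) = - 28 \left(- \frac{11}{9} - \frac{8}{7}\right) = \left(-28\right) \left(- \frac{149}{63}\right) = \frac{596}{9}$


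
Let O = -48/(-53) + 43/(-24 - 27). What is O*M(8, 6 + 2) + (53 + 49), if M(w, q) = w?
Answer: 277058/2703 ≈ 102.50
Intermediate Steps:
O = 169/2703 (O = -48*(-1/53) + 43/(-51) = 48/53 + 43*(-1/51) = 48/53 - 43/51 = 169/2703 ≈ 0.062523)
O*M(8, 6 + 2) + (53 + 49) = (169/2703)*8 + (53 + 49) = 1352/2703 + 102 = 277058/2703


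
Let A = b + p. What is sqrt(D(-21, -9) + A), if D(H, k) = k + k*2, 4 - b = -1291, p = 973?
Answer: 3*sqrt(249) ≈ 47.339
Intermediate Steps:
b = 1295 (b = 4 - 1*(-1291) = 4 + 1291 = 1295)
D(H, k) = 3*k (D(H, k) = k + 2*k = 3*k)
A = 2268 (A = 1295 + 973 = 2268)
sqrt(D(-21, -9) + A) = sqrt(3*(-9) + 2268) = sqrt(-27 + 2268) = sqrt(2241) = 3*sqrt(249)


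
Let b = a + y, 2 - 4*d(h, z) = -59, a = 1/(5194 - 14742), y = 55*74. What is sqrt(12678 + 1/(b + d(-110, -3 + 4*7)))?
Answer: 4*sqrt(301392789150359299)/19502983 ≈ 112.60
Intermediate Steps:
y = 4070
a = -1/9548 (a = 1/(-9548) = -1/9548 ≈ -0.00010473)
d(h, z) = 61/4 (d(h, z) = 1/2 - 1/4*(-59) = 1/2 + 59/4 = 61/4)
b = 38860359/9548 (b = -1/9548 + 4070 = 38860359/9548 ≈ 4070.0)
sqrt(12678 + 1/(b + d(-110, -3 + 4*7))) = sqrt(12678 + 1/(38860359/9548 + 61/4)) = sqrt(12678 + 1/(19502983/4774)) = sqrt(12678 + 4774/19502983) = sqrt(247258823248/19502983) = 4*sqrt(301392789150359299)/19502983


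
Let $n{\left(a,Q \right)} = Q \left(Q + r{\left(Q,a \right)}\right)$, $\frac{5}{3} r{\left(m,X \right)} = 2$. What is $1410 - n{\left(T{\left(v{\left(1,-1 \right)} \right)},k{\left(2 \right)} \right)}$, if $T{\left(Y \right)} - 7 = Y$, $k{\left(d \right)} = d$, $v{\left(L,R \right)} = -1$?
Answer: $\frac{7018}{5} \approx 1403.6$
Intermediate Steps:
$T{\left(Y \right)} = 7 + Y$
$r{\left(m,X \right)} = \frac{6}{5}$ ($r{\left(m,X \right)} = \frac{3}{5} \cdot 2 = \frac{6}{5}$)
$n{\left(a,Q \right)} = Q \left(\frac{6}{5} + Q\right)$ ($n{\left(a,Q \right)} = Q \left(Q + \frac{6}{5}\right) = Q \left(\frac{6}{5} + Q\right)$)
$1410 - n{\left(T{\left(v{\left(1,-1 \right)} \right)},k{\left(2 \right)} \right)} = 1410 - \frac{1}{5} \cdot 2 \left(6 + 5 \cdot 2\right) = 1410 - \frac{1}{5} \cdot 2 \left(6 + 10\right) = 1410 - \frac{1}{5} \cdot 2 \cdot 16 = 1410 - \frac{32}{5} = \frac{7018}{5}$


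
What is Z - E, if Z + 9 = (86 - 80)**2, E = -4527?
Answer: 4554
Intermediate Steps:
Z = 27 (Z = -9 + (86 - 80)**2 = -9 + 6**2 = -9 + 36 = 27)
Z - E = 27 - 1*(-4527) = 27 + 4527 = 4554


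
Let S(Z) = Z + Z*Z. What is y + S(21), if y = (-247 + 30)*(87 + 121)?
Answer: -44674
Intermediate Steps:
S(Z) = Z + Z²
y = -45136 (y = -217*208 = -45136)
y + S(21) = -45136 + 21*(1 + 21) = -45136 + 21*22 = -45136 + 462 = -44674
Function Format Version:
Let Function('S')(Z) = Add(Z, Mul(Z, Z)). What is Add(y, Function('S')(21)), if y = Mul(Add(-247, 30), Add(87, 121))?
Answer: -44674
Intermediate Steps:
Function('S')(Z) = Add(Z, Pow(Z, 2))
y = -45136 (y = Mul(-217, 208) = -45136)
Add(y, Function('S')(21)) = Add(-45136, Mul(21, Add(1, 21))) = Add(-45136, Mul(21, 22)) = Add(-45136, 462) = -44674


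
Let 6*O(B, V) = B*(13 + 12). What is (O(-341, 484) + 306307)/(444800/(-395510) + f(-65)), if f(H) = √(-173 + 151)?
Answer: -804546641337040/54588998433 - 2861566925496517*I*√22/218355993732 ≈ -14738.0 - 61468.0*I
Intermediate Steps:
O(B, V) = 25*B/6 (O(B, V) = (B*(13 + 12))/6 = (B*25)/6 = (25*B)/6 = 25*B/6)
f(H) = I*√22 (f(H) = √(-22) = I*√22)
(O(-341, 484) + 306307)/(444800/(-395510) + f(-65)) = ((25/6)*(-341) + 306307)/(444800/(-395510) + I*√22) = (-8525/6 + 306307)/(444800*(-1/395510) + I*√22) = 1829317/(6*(-44480/39551 + I*√22))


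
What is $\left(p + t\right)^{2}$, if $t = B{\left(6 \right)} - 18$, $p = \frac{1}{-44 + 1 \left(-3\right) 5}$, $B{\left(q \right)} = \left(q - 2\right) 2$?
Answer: $\frac{349281}{3481} \approx 100.34$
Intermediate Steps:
$B{\left(q \right)} = -4 + 2 q$ ($B{\left(q \right)} = \left(-2 + q\right) 2 = -4 + 2 q$)
$p = - \frac{1}{59}$ ($p = \frac{1}{-44 - 15} = \frac{1}{-59} = - \frac{1}{59} \approx -0.016949$)
$t = -10$ ($t = \left(-4 + 2 \cdot 6\right) - 18 = \left(-4 + 12\right) - 18 = 8 - 18 = -10$)
$\left(p + t\right)^{2} = \left(- \frac{1}{59} - 10\right)^{2} = \left(- \frac{591}{59}\right)^{2} = \frac{349281}{3481}$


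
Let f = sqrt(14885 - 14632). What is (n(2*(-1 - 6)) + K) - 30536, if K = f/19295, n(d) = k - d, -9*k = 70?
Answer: -274768/9 + sqrt(253)/19295 ≈ -30530.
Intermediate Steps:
f = sqrt(253) ≈ 15.906
k = -70/9 (k = -1/9*70 = -70/9 ≈ -7.7778)
n(d) = -70/9 - d
K = sqrt(253)/19295 ≈ 0.00082436
(n(2*(-1 - 6)) + K) - 30536 = ((-70/9 - 2*(-1 - 6)) + sqrt(253)/19295) - 30536 = ((-70/9 - 2*(-7)) + sqrt(253)/19295) - 30536 = ((-70/9 - 1*(-14)) + sqrt(253)/19295) - 30536 = ((-70/9 + 14) + sqrt(253)/19295) - 30536 = (56/9 + sqrt(253)/19295) - 30536 = -274768/9 + sqrt(253)/19295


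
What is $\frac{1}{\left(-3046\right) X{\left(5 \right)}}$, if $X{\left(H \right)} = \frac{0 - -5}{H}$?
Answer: $- \frac{1}{3046} \approx -0.0003283$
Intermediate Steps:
$X{\left(H \right)} = \frac{5}{H}$ ($X{\left(H \right)} = \frac{0 + 5}{H} = \frac{5}{H}$)
$\frac{1}{\left(-3046\right) X{\left(5 \right)}} = \frac{1}{\left(-3046\right) \frac{5}{5}} = \frac{1}{\left(-3046\right) 5 \cdot \frac{1}{5}} = \frac{1}{\left(-3046\right) 1} = \frac{1}{-3046} = - \frac{1}{3046}$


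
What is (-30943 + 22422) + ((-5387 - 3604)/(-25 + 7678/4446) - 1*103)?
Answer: -426184271/51736 ≈ -8237.7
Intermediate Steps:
(-30943 + 22422) + ((-5387 - 3604)/(-25 + 7678/4446) - 1*103) = -8521 + (-8991/(-25 + 7678*(1/4446)) - 103) = -8521 + (-8991/(-25 + 3839/2223) - 103) = -8521 + (-8991/(-51736/2223) - 103) = -8521 + (-8991*(-2223/51736) - 103) = -8521 + (19986993/51736 - 103) = -8521 + 14658185/51736 = -426184271/51736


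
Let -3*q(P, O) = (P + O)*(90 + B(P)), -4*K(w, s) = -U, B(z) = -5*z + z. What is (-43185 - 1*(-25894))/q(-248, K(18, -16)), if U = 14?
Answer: -17291/88183 ≈ -0.19608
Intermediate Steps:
B(z) = -4*z
K(w, s) = 7/2 (K(w, s) = -(-1)*14/4 = -1/4*(-14) = 7/2)
q(P, O) = -(90 - 4*P)*(O + P)/3 (q(P, O) = -(P + O)*(90 - 4*P)/3 = -(O + P)*(90 - 4*P)/3 = -(90 - 4*P)*(O + P)/3)
(-43185 - 1*(-25894))/q(-248, K(18, -16)) = (-43185 - 1*(-25894))/(-30*7/2 - 30*(-248) + (4/3)*(-248)**2 + (4/3)*(7/2)*(-248)) = (-43185 + 25894)/(-105 + 7440 + (4/3)*61504 - 3472/3) = -17291/(-105 + 7440 + 246016/3 - 3472/3) = -17291/88183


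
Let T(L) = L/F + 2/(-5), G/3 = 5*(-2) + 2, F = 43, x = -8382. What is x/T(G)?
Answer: 901065/103 ≈ 8748.2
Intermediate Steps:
G = -24 (G = 3*(5*(-2) + 2) = 3*(-10 + 2) = 3*(-8) = -24)
T(L) = -2/5 + L/43 (T(L) = L/43 + 2/(-5) = L*(1/43) + 2*(-1/5) = L/43 - 2/5 = -2/5 + L/43)
x/T(G) = -8382/(-2/5 + (1/43)*(-24)) = -8382/(-2/5 - 24/43) = -8382/(-206/215) = -8382*(-215/206) = 901065/103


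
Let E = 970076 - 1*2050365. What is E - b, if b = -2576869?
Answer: 1496580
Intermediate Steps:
E = -1080289 (E = 970076 - 2050365 = -1080289)
E - b = -1080289 - 1*(-2576869) = -1080289 + 2576869 = 1496580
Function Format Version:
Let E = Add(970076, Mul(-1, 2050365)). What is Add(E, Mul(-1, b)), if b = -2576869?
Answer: 1496580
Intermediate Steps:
E = -1080289 (E = Add(970076, -2050365) = -1080289)
Add(E, Mul(-1, b)) = Add(-1080289, Mul(-1, -2576869)) = Add(-1080289, 2576869) = 1496580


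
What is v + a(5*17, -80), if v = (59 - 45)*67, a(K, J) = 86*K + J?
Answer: 8168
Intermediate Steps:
a(K, J) = J + 86*K
v = 938 (v = 14*67 = 938)
v + a(5*17, -80) = 938 + (-80 + 86*(5*17)) = 938 + (-80 + 86*85) = 938 + (-80 + 7310) = 938 + 7230 = 8168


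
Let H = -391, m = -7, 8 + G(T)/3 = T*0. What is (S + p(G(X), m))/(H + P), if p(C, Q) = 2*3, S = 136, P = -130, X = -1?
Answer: -142/521 ≈ -0.27255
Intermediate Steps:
G(T) = -24 (G(T) = -24 + 3*(T*0) = -24 + 3*0 = -24 + 0 = -24)
p(C, Q) = 6
(S + p(G(X), m))/(H + P) = (136 + 6)/(-391 - 130) = 142/(-521) = 142*(-1/521) = -142/521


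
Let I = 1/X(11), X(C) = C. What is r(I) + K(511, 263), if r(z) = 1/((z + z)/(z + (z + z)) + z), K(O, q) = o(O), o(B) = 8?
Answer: 233/25 ≈ 9.3200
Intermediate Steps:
I = 1/11 ≈ 0.090909
K(O, q) = 8
r(z) = 1/(⅔ + z) (r(z) = 1/((2*z)/(z + 2*z) + z) = 1/((2*z)/((3*z)) + z) = 1/((2*z)*(1/(3*z)) + z) = 1/(⅔ + z))
r(I) + K(511, 263) = 3/(2 + 3*(1/11)) + 8 = 3/(2 + 3/11) + 8 = 3/(25/11) + 8 = 3*(11/25) + 8 = 33/25 + 8 = 233/25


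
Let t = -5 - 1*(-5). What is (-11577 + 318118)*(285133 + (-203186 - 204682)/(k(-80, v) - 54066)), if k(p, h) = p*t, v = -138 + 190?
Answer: 787626887125581/9011 ≈ 8.7407e+10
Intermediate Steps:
t = 0 (t = -5 + 5 = 0)
v = 52
k(p, h) = 0 (k(p, h) = p*0 = 0)
(-11577 + 318118)*(285133 + (-203186 - 204682)/(k(-80, v) - 54066)) = (-11577 + 318118)*(285133 + (-203186 - 204682)/(0 - 54066)) = 306541*(285133 - 407868/(-54066)) = 306541*(285133 - 407868*(-1/54066)) = 306541*(285133 + 67978/9011) = 306541*(2569401441/9011) = 787626887125581/9011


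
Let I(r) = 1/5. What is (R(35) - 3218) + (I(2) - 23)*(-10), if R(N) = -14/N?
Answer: -14952/5 ≈ -2990.4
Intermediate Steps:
I(r) = ⅕
(R(35) - 3218) + (I(2) - 23)*(-10) = (-14/35 - 3218) + (⅕ - 23)*(-10) = (-14*1/35 - 3218) - 114/5*(-10) = (-⅖ - 3218) + 228 = -16092/5 + 228 = -14952/5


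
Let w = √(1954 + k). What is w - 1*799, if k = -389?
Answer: -799 + √1565 ≈ -759.44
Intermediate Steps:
w = √1565 (w = √(1954 - 389) = √1565 ≈ 39.560)
w - 1*799 = √1565 - 1*799 = √1565 - 799 = -799 + √1565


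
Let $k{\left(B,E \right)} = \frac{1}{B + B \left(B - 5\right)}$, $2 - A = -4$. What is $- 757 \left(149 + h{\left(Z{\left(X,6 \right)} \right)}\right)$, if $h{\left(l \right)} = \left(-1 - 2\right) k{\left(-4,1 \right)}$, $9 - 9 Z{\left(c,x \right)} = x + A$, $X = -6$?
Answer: $- \frac{3607105}{32} \approx -1.1272 \cdot 10^{5}$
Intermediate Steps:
$A = 6$ ($A = 2 - -4 = 2 + 4 = 6$)
$k{\left(B,E \right)} = \frac{1}{B + B \left(-5 + B\right)}$
$Z{\left(c,x \right)} = \frac{1}{3} - \frac{x}{9}$ ($Z{\left(c,x \right)} = 1 - \frac{x + 6}{9} = 1 - \frac{6 + x}{9} = 1 - \left(\frac{2}{3} + \frac{x}{9}\right) = \frac{1}{3} - \frac{x}{9}$)
$h{\left(l \right)} = - \frac{3}{32}$ ($h{\left(l \right)} = \left(-1 - 2\right) \frac{1}{\left(-4\right) \left(-4 - 4\right)} = - 3 \left(- \frac{1}{4 \left(-8\right)}\right) = - 3 \left(\left(- \frac{1}{4}\right) \left(- \frac{1}{8}\right)\right) = \left(-3\right) \frac{1}{32} = - \frac{3}{32}$)
$- 757 \left(149 + h{\left(Z{\left(X,6 \right)} \right)}\right) = - 757 \left(149 - \frac{3}{32}\right) = \left(-757\right) \frac{4765}{32} = - \frac{3607105}{32}$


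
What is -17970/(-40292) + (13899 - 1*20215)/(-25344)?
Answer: 44369747/63822528 ≈ 0.69520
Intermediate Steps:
-17970/(-40292) + (13899 - 1*20215)/(-25344) = -17970*(-1/40292) + (13899 - 20215)*(-1/25344) = 8985/20146 - 6316*(-1/25344) = 8985/20146 + 1579/6336 = 44369747/63822528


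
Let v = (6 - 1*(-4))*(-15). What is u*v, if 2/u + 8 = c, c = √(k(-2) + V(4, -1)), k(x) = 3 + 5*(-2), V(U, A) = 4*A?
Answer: 32 + 4*I*√11 ≈ 32.0 + 13.266*I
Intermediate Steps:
k(x) = -7 (k(x) = 3 - 10 = -7)
v = -150 (v = (6 + 4)*(-15) = 10*(-15) = -150)
c = I*√11 (c = √(-7 + 4*(-1)) = √(-7 - 4) = √(-11) = I*√11 ≈ 3.3166*I)
u = 2/(-8 + I*√11) ≈ -0.21333 - 0.088443*I
u*v = (-16/75 - 2*I*√11/75)*(-150) = 32 + 4*I*√11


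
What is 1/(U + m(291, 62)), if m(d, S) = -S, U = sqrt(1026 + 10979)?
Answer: 62/8161 + 49*sqrt(5)/8161 ≈ 0.021023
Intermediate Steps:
U = 49*sqrt(5) (U = sqrt(12005) = 49*sqrt(5) ≈ 109.57)
1/(U + m(291, 62)) = 1/(49*sqrt(5) - 1*62) = 1/(49*sqrt(5) - 62) = 1/(-62 + 49*sqrt(5))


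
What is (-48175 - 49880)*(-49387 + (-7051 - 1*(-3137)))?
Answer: 5226429555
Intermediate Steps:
(-48175 - 49880)*(-49387 + (-7051 - 1*(-3137))) = -98055*(-49387 + (-7051 + 3137)) = -98055*(-49387 - 3914) = -98055*(-53301) = 5226429555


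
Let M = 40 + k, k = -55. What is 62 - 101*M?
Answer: 1577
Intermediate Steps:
M = -15 (M = 40 - 55 = -15)
62 - 101*M = 62 - 101*(-15) = 62 + 1515 = 1577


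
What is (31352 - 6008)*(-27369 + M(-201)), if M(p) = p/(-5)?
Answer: -3463105536/5 ≈ -6.9262e+8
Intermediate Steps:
M(p) = -p/5 (M(p) = p*(-⅕) = -p/5)
(31352 - 6008)*(-27369 + M(-201)) = (31352 - 6008)*(-27369 - ⅕*(-201)) = 25344*(-27369 + 201/5) = 25344*(-136644/5) = -3463105536/5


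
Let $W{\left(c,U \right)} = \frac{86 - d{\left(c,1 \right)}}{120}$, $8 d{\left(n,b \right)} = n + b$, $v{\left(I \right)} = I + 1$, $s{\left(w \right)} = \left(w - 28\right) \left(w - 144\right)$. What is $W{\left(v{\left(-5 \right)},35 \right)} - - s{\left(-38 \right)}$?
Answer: $\frac{11532211}{960} \approx 12013.0$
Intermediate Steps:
$s{\left(w \right)} = \left(-144 + w\right) \left(-28 + w\right)$ ($s{\left(w \right)} = \left(-28 + w\right) \left(-144 + w\right) = \left(-144 + w\right) \left(-28 + w\right)$)
$v{\left(I \right)} = 1 + I$
$d{\left(n,b \right)} = \frac{b}{8} + \frac{n}{8}$ ($d{\left(n,b \right)} = \frac{n + b}{8} = \frac{b + n}{8} = \frac{b}{8} + \frac{n}{8}$)
$W{\left(c,U \right)} = \frac{229}{320} - \frac{c}{960}$ ($W{\left(c,U \right)} = \frac{86 - \left(\frac{1}{8} \cdot 1 + \frac{c}{8}\right)}{120} = \left(86 - \left(\frac{1}{8} + \frac{c}{8}\right)\right) \frac{1}{120} = \left(\frac{687}{8} - \frac{c}{8}\right) \frac{1}{120} = \frac{229}{320} - \frac{c}{960}$)
$W{\left(v{\left(-5 \right)},35 \right)} - - s{\left(-38 \right)} = \left(\frac{229}{320} - \frac{1 - 5}{960}\right) - - (4032 + \left(-38\right)^{2} - -6536) = \left(\frac{229}{320} - - \frac{1}{240}\right) - - (4032 + 1444 + 6536) = \left(\frac{229}{320} + \frac{1}{240}\right) - \left(-1\right) 12012 = \frac{691}{960} - -12012 = \frac{691}{960} + 12012 = \frac{11532211}{960}$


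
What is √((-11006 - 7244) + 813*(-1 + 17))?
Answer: I*√5242 ≈ 72.402*I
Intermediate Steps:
√((-11006 - 7244) + 813*(-1 + 17)) = √(-18250 + 813*16) = √(-18250 + 13008) = √(-5242) = I*√5242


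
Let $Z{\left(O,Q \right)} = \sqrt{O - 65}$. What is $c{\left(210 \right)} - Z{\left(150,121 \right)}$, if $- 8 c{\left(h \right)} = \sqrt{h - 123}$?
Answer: $- \sqrt{85} - \frac{\sqrt{87}}{8} \approx -10.385$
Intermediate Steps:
$Z{\left(O,Q \right)} = \sqrt{-65 + O}$
$c{\left(h \right)} = - \frac{\sqrt{-123 + h}}{8}$ ($c{\left(h \right)} = - \frac{\sqrt{h - 123}}{8} = - \frac{\sqrt{-123 + h}}{8}$)
$c{\left(210 \right)} - Z{\left(150,121 \right)} = - \frac{\sqrt{-123 + 210}}{8} - \sqrt{-65 + 150} = - \frac{\sqrt{87}}{8} - \sqrt{85} = - \sqrt{85} - \frac{\sqrt{87}}{8}$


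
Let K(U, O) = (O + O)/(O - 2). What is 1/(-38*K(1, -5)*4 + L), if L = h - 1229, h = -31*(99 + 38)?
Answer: -7/39852 ≈ -0.00017565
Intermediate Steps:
h = -4247 (h = -31*137 = -4247)
K(U, O) = 2*O/(-2 + O) (K(U, O) = (2*O)/(-2 + O) = 2*O/(-2 + O))
L = -5476 (L = -4247 - 1229 = -5476)
1/(-38*K(1, -5)*4 + L) = 1/(-76*(-5)/(-2 - 5)*4 - 5476) = 1/(-76*(-5)/(-7)*4 - 5476) = 1/(-76*(-5)*(-1)/7*4 - 5476) = 1/(-38*10/7*4 - 5476) = 1/(-380/7*4 - 5476) = 1/(-1520/7 - 5476) = 1/(-39852/7) = -7/39852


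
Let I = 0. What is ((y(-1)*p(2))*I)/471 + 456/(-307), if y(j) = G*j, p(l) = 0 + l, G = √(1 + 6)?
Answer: -456/307 ≈ -1.4853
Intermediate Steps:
G = √7 ≈ 2.6458
p(l) = l
y(j) = j*√7 (y(j) = √7*j = j*√7)
((y(-1)*p(2))*I)/471 + 456/(-307) = ((-√7*2)*0)/471 + 456/(-307) = (-2*√7*0)*(1/471) + 456*(-1/307) = 0*(1/471) - 456/307 = 0 - 456/307 = -456/307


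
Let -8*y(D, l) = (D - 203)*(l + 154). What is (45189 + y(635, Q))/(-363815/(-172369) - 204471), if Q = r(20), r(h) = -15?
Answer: -6495381027/35244097984 ≈ -0.18430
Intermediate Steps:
Q = -15
y(D, l) = -(-203 + D)*(154 + l)/8 (y(D, l) = -(D - 203)*(l + 154)/8 = -(-203 + D)*(154 + l)/8)
(45189 + y(635, Q))/(-363815/(-172369) - 204471) = (45189 + (15631/4 - 77/4*635 + (203/8)*(-15) - ⅛*635*(-15)))/(-363815/(-172369) - 204471) = (45189 + (15631/4 - 48895/4 - 3045/8 + 9525/8))/(-363815*(-1/172369) - 204471) = (45189 - 7506)/(363815/172369 - 204471) = 37683/(-35244097984/172369) = 37683*(-172369/35244097984) = -6495381027/35244097984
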